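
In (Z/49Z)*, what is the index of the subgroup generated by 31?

7

ord(31) | φ(49) = φ(7^2) = 7·(7−1) = 42 = 2 · 3 · 7.
Divisors of 42: 1, 2, 3, 6, 7, 14, 21, 42.
Check 31^d mod 49 for each divisor in increasing order:
31^1 ≡ 31
31^2 ≡ 30
31^3 ≡ 48
31^6 ≡ 1
Thus |⟨31⟩| = ord(31) = 6.
Index = |(Z/49Z)^×| / |⟨31⟩| = 42 / 6 = 7.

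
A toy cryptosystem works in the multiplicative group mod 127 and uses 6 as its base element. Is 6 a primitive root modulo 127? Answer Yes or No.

φ(127) = 127 − 1 = 126 = 2 · 3^2 · 7.
Test 6^(126/q) mod 127 for each prime factor q of 126:
6^63 ≡ 126 (mod 127)  [q = 2: ≢ 1 ✓]
6^42 ≡ 107 (mod 127)  [q = 3: ≢ 1 ✓]
6^18 ≡ 64 (mod 127)  [q = 7: ≢ 1 ✓]
Every test exponent gives a nontrivial residue, hence 6 generates the full group.

Yes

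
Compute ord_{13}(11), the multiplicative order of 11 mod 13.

By Lagrange's theorem, ord_13(11) divides φ(13) = 13 − 1 = 12 = 2^2 · 3.
Divisors of 12: 1, 2, 3, 4, 6, 12.
Check 11^d mod 13 for each divisor in increasing order:
11^1 ≡ 11 (mod 13)
11^2 ≡ 4 (mod 13)
11^3 ≡ 5 (mod 13)
11^4 ≡ 3 (mod 13)
11^6 ≡ 12 (mod 13)
11^12 ≡ 1 (mod 13) ✓
The smallest such exponent is 12, so the order of 11 is 12.

12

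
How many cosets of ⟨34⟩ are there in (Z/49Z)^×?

By Lagrange's theorem, ord_49(34) divides φ(49) = φ(7^2) = 7·(7−1) = 42 = 2 · 3 · 7.
Divisors of 42: 1, 2, 3, 6, 7, 14, 21, 42.
Check 34^d mod 49 for each divisor in increasing order:
34^1 ≡ 34
34^2 ≡ 29
34^3 ≡ 6
34^6 ≡ 36
34^7 ≡ 48
34^14 ≡ 1
So ord_49(34) = 14, hence |⟨34⟩| = 14.
[(Z/49Z)^× : ⟨34⟩] = 42/14 = 3.

3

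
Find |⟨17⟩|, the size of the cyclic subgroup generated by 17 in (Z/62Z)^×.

30

Since 17 ∈ (Z/62Z)^×, its order divides φ(62) = φ(2)·φ(31) = 1·30 = 30 = 2 · 3 · 5.
Divisors of 30: 1, 2, 3, 5, 6, 10, 15, 30.
Compute 17^d (mod 62) for the divisors d until we hit 1:
17^1 ≡ 17
17^2 ≡ 41
17^3 ≡ 15
17^5 ≡ 57
17^6 ≡ 39
17^10 ≡ 25
17^15 ≡ 61
17^30 ≡ 1
Therefore the multiplicative order of 17 modulo 62 is 30.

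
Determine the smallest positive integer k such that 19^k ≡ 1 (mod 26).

By Lagrange's theorem, ord_26(19) divides φ(26) = φ(2)·φ(13) = 1·12 = 12 = 2^2 · 3.
Divisors of 12: 1, 2, 3, 4, 6, 12.
Compute 19^d (mod 26) for the divisors d until we hit 1:
19^1 ≡ 19 (mod 26)
19^2 ≡ 23 (mod 26)
19^3 ≡ 21 (mod 26)
19^4 ≡ 9 (mod 26)
19^6 ≡ 25 (mod 26)
19^12 ≡ 1 (mod 26) ✓
The smallest such exponent is 12, so the order of 19 is 12.

12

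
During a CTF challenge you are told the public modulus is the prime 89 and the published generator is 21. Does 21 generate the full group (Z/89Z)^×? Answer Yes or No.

No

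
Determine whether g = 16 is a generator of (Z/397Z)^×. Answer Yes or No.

φ(397) = 397 − 1 = 396 = 2^2 · 3^2 · 11.
An element g generates (Z/397Z)^× iff g^(396/q) ≢ 1 (mod 397) for each prime q ∈ {2, 3, 11}.
16^198 ≡ 1 (mod 397)  [q = 2: ≡ 1 ✗]
16^132 ≡ 1 (mod 397)  [q = 3: ≡ 1 ✗]
16^36 ≡ 126 (mod 397)  [q = 11: ≢ 1 ✓]
The check at q = 2 fails, so 16 generates a proper subgroup.

No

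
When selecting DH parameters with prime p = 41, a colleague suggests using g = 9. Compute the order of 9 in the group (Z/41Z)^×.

4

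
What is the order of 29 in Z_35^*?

2

By Lagrange's theorem, ord_35(29) divides φ(35) = φ(5·7) = (5−1)·(7−1) = 4·6 = 24 = 2^3 · 3.
Divisors of 24: 1, 2, 3, 4, 6, 8, 12, 24.
Compute 29^d (mod 35) for the divisors d until we hit 1:
29^1 ≡ 29
29^2 ≡ 1
The smallest such exponent is 2, so the order of 29 is 2.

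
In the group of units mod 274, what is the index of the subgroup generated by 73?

ord(73) | φ(274) = φ(2)·φ(137) = 1·136 = 136 = 2^3 · 17.
Divisors of 136: 1, 2, 4, 8, 17, 34, 68, 136.
Evaluate successive powers at the divisors of 136:
73^1 ≡ 73 (mod 274)
73^2 ≡ 123 (mod 274)
73^4 ≡ 59 (mod 274)
73^8 ≡ 193 (mod 274)
73^17 ≡ 1 (mod 274) ✓
The order of 73 is 17, so the subgroup it generates has 17 elements.
[(Z/274Z)^× : ⟨73⟩] = 136/17 = 8.

8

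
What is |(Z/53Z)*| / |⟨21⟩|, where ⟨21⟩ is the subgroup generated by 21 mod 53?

1

The order of 21 must divide φ(53) = 53 − 1 = 52 = 2^2 · 13.
Divisors of 52: 1, 2, 4, 13, 26, 52.
Check 21^d mod 53 for each divisor in increasing order:
21^1 ≡ 21 (mod 53)
21^2 ≡ 17 (mod 53)
21^4 ≡ 24 (mod 53)
21^13 ≡ 23 (mod 53)
21^26 ≡ 52 (mod 53)
21^52 ≡ 1 (mod 53) ✓
The order of 21 is 52, so the subgroup it generates has 52 elements.
The index is φ(53) / ord(21) = 52 / 52 = 1.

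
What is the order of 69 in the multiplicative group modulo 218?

108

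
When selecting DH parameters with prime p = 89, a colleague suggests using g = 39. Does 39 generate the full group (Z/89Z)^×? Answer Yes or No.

φ(89) = 89 − 1 = 88 = 2^3 · 11.
It suffices to check that the order of 39 is not a proper divisor of 88: compute 39^(88/q) for q ∈ {2, 11}.
39^44 ≡ 1 (mod 89)  [q = 2: ≡ 1 ✗]
39^8 ≡ 2 (mod 89)  [q = 11: ≢ 1 ✓]
Since 39^44 ≡ 1, the order of 39 divides 44 < 88, so 39 is not a primitive root.

No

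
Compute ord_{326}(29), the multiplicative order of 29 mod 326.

162

By Lagrange's theorem, ord_326(29) divides φ(326) = φ(2)·φ(163) = 1·162 = 162 = 2 · 3^4.
Divisors of 162: 1, 2, 3, 6, 9, 18, 27, 54, 81, 162.
Check 29^d mod 326 for each divisor in increasing order:
29^1 ≡ 29
29^2 ≡ 189
29^3 ≡ 265
29^6 ≡ 135
29^9 ≡ 241
29^18 ≡ 53
29^27 ≡ 59
29^54 ≡ 221
29^81 ≡ 325
29^162 ≡ 1
Hence ord(29) = 162.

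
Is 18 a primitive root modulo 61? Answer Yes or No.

φ(61) = 61 − 1 = 60 = 2^2 · 3 · 5.
Test 18^(60/q) mod 61 for each prime factor q of 60:
18^30 ≡ 60 (mod 61)  [q = 2: ≢ 1 ✓]
18^20 ≡ 47 (mod 61)  [q = 3: ≢ 1 ✓]
18^12 ≡ 58 (mod 61)  [q = 5: ≢ 1 ✓]
All checks pass, so 18 has order 60 and is a primitive root modulo 61.

Yes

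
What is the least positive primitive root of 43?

3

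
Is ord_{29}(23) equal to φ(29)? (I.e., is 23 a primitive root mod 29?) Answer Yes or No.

φ(29) = 29 − 1 = 28 = 2^2 · 7.
Test 23^(28/q) mod 29 for each prime factor q of 28:
23^14 ≡ 1 (mod 29)  [q = 2: ≡ 1 ✗]
23^4 ≡ 20 (mod 29)  [q = 7: ≢ 1 ✓]
The check at q = 2 fails, so 23 generates a proper subgroup.

No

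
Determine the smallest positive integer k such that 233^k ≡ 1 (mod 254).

126

ord(233) | φ(254) = φ(2)·φ(127) = 1·126 = 126 = 2 · 3^2 · 7.
Divisors of 126: 1, 2, 3, 6, 7, 9, 14, 18, 21, 42, 63, 126.
Test each divisor d:
233^1 ≡ 233
233^2 ≡ 187
233^3 ≡ 137
233^6 ≡ 227
233^7 ≡ 59
233^9 ≡ 111
233^14 ≡ 179
233^18 ≡ 129
233^21 ≡ 147
233^42 ≡ 19
233^63 ≡ 253
233^126 ≡ 1
So ord_254(233) = 126.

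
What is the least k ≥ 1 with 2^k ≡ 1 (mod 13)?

12

By Lagrange's theorem, ord_13(2) divides φ(13) = 13 − 1 = 12 = 2^2 · 3.
Divisors of 12: 1, 2, 3, 4, 6, 12.
Evaluate successive powers at the divisors of 12:
2^1 ≡ 2 (mod 13)
2^2 ≡ 4 (mod 13)
2^3 ≡ 8 (mod 13)
2^4 ≡ 3 (mod 13)
2^6 ≡ 12 (mod 13)
2^12 ≡ 1 (mod 13) ✓
The smallest such exponent is 12, so the order of 2 is 12.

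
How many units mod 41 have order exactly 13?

0

φ(41) = 41 − 1 = 40 = 2^3 · 5.
In a cyclic group of order 40, there are φ(d) elements of order d for each divisor d of 40, and zero for non-divisors.
Here 40 is not a multiple of 13, so there are no elements of order 13.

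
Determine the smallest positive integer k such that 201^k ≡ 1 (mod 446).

111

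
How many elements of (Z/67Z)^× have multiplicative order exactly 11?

10

φ(67) = 67 − 1 = 66 = 2 · 3 · 11.
In a cyclic group of order 66, there are φ(d) elements of order d for each divisor d of 66, and zero for non-divisors.
11 | 66, and φ(11) = 11 − 1 = 10.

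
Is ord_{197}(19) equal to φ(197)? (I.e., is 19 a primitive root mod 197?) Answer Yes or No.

No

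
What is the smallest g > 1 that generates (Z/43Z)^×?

φ(43) = 43 − 1 = 42 = 2 · 3 · 7.
g is a primitive root iff g^(42/q) ≢ 1 (mod 43) for each prime q ∈ {2, 3, 7}.
g = 2: 2^21 ≡ 42; 2^14 ≡ 1 — hits 1, so not a primitive root.
g = 3: 3^21 ≡ 42; 3^14 ≡ 36; 3^6 ≡ 41 — none is 1, so 3 is a primitive root.
The smallest primitive root modulo 43 is 3.

3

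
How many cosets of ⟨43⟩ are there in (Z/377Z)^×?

4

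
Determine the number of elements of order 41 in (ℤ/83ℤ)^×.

40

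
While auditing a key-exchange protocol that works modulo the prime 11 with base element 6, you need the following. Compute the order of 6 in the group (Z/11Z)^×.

10

ord(6) | φ(11) = 11 − 1 = 10 = 2 · 5.
Divisors of 10: 1, 2, 5, 10.
Evaluate successive powers at the divisors of 10:
6^1 ≡ 6 (mod 11)
6^2 ≡ 3 (mod 11)
6^5 ≡ 10 (mod 11)
6^10 ≡ 1 (mod 11) ✓
The smallest such exponent is 10, so the order of 6 is 10.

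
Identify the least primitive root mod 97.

φ(97) = 97 − 1 = 96 = 2^5 · 3.
g is a primitive root iff g^(96/q) ≢ 1 (mod 97) for each prime q ∈ {2, 3}.
g = 2: 2^48 ≡ 1 — hits 1, so not a primitive root.
g = 3: 3^48 ≡ 1 — hits 1, so not a primitive root.
g = 4: 4^48 ≡ 1 — hits 1, so not a primitive root.
g = 5: 5^48 ≡ 96; 5^32 ≡ 35 — none is 1, so 5 is a primitive root.
So 5 is the smallest generator of (Z/97Z)^×.

5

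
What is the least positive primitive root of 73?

φ(73) = 73 − 1 = 72 = 2^3 · 3^2.
g is a primitive root iff g^(72/q) ≢ 1 (mod 73) for each prime q ∈ {2, 3}.
g = 2: 2^36 ≡ 1 — hits 1, so not a primitive root.
g = 3: 3^36 ≡ 1 — hits 1, so not a primitive root.
g = 4: 4^36 ≡ 1 — hits 1, so not a primitive root.
g = 5: 5^36 ≡ 72; 5^24 ≡ 8 — none is 1, so 5 is a primitive root.
So 5 is the smallest generator of (Z/73Z)^×.

5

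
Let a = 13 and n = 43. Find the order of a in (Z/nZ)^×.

Since 13 ∈ (Z/43Z)^×, its order divides φ(43) = 43 − 1 = 42 = 2 · 3 · 7.
Divisors of 42: 1, 2, 3, 6, 7, 14, 21, 42.
Check 13^d mod 43 for each divisor in increasing order:
13^1 ≡ 13 (mod 43)
13^2 ≡ 40 (mod 43)
13^3 ≡ 4 (mod 43)
13^6 ≡ 16 (mod 43)
13^7 ≡ 36 (mod 43)
13^14 ≡ 6 (mod 43)
13^21 ≡ 1 (mod 43) ✓
So ord_43(13) = 21.

21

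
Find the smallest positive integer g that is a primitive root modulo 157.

5

φ(157) = 157 − 1 = 156 = 2^2 · 3 · 13.
g is a primitive root iff g^(156/q) ≢ 1 (mod 157) for each prime q ∈ {2, 3, 13}.
g = 2: 2^78 ≡ 156; 2^52 ≡ 1 — hits 1, so not a primitive root.
g = 3: 3^78 ≡ 1 — hits 1, so not a primitive root.
g = 4: 4^78 ≡ 1 — hits 1, so not a primitive root.
g = 5: 5^78 ≡ 156; 5^52 ≡ 12; 5^12 ≡ 130 — none is 1, so 5 is a primitive root.
Hence the least primitive root of 157 is 5.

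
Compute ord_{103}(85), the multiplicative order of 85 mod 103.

ord(85) | φ(103) = 103 − 1 = 102 = 2 · 3 · 17.
Divisors of 102: 1, 2, 3, 6, 17, 34, 51, 102.
Evaluate successive powers at the divisors of 102:
85^1 ≡ 85
85^2 ≡ 15
85^3 ≡ 39
85^6 ≡ 79
85^17 ≡ 47
85^34 ≡ 46
85^51 ≡ 102
85^102 ≡ 1
Hence ord(85) = 102.

102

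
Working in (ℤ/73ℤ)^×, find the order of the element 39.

By Lagrange's theorem, ord_73(39) divides φ(73) = 73 − 1 = 72 = 2^3 · 3^2.
Divisors of 72: 1, 2, 3, 4, 6, 8, 9, 12, 18, 24, 36, 72.
Check 39^d mod 73 for each divisor in increasing order:
39^1 ≡ 39
39^2 ≡ 61
39^3 ≡ 43
39^4 ≡ 71
39^6 ≡ 24
39^8 ≡ 4
39^9 ≡ 10
39^12 ≡ 65
39^18 ≡ 27
39^24 ≡ 64
39^36 ≡ 72
39^72 ≡ 1
Hence ord(39) = 72.

72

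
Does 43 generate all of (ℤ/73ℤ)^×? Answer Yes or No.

φ(73) = 73 − 1 = 72 = 2^3 · 3^2.
An element g generates (Z/73Z)^× iff g^(72/q) ≢ 1 (mod 73) for each prime q ∈ {2, 3}.
43^36 ≡ 72 (mod 73)  [q = 2: ≢ 1 ✓]
43^24 ≡ 1 (mod 73)  [q = 3: ≡ 1 ✗]
The check at q = 3 fails, so 43 generates a proper subgroup.

No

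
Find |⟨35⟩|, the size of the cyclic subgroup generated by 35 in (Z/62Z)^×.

5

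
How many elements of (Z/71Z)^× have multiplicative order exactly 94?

0

φ(71) = 71 − 1 = 70 = 2 · 5 · 7.
In a cyclic group of order 70, there are φ(d) elements of order d for each divisor d of 70, and zero for non-divisors.
Here 70 is not a multiple of 94, so there are no elements of order 94.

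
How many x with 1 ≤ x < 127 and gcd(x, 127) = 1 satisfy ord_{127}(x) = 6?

2

φ(127) = 127 − 1 = 126 = 2 · 3^2 · 7.
In a cyclic group of order 126, there are φ(d) elements of order d for each divisor d of 126, and zero for non-divisors.
6 = 2 · 3 divides 126, and φ(6) = 2.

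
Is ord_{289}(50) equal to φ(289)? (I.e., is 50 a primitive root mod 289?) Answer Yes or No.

φ(289) = φ(17^2) = 17·(17−1) = 272 = 2^4 · 17.
An element g generates (Z/289Z)^× iff g^(272/q) ≢ 1 (mod 289) for each prime q ∈ {2, 17}.
50^136 ≡ 1 (mod 289)  [q = 2: ≡ 1 ✗]
50^16 ≡ 52 (mod 289)  [q = 17: ≢ 1 ✓]
Since 50^136 ≡ 1, the order of 50 divides 136 < 272, so 50 is not a primitive root.

No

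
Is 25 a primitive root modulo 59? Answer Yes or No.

No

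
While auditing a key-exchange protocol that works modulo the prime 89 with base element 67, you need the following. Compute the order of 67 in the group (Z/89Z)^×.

11

ord(67) | φ(89) = 89 − 1 = 88 = 2^3 · 11.
Divisors of 88: 1, 2, 4, 8, 11, 22, 44, 88.
Evaluate successive powers at the divisors of 88:
67^1 ≡ 67 (mod 89)
67^2 ≡ 39 (mod 89)
67^4 ≡ 8 (mod 89)
67^8 ≡ 64 (mod 89)
67^11 ≡ 1 (mod 89) ✓
Hence ord(67) = 11.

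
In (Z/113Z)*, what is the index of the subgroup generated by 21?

1

Since 21 ∈ (Z/113Z)^×, its order divides φ(113) = 113 − 1 = 112 = 2^4 · 7.
Divisors of 112: 1, 2, 4, 7, 8, 14, 16, 28, 56, 112.
Check 21^d mod 113 for each divisor in increasing order:
21^1 ≡ 21
21^2 ≡ 102
21^4 ≡ 8
21^7 ≡ 73
21^8 ≡ 64
21^14 ≡ 18
21^16 ≡ 28
21^28 ≡ 98
21^56 ≡ 112
21^112 ≡ 1
Thus |⟨21⟩| = ord(21) = 112.
The index is φ(113) / ord(21) = 112 / 112 = 1.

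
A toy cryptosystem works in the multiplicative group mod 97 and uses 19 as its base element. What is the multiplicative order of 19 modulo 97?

Since 19 ∈ (Z/97Z)^×, its order divides φ(97) = 97 − 1 = 96 = 2^5 · 3.
Divisors of 96: 1, 2, 3, 4, 6, 8, 12, 16, 24, 32, 48, 96.
Check 19^d mod 97 for each divisor in increasing order:
19^1 ≡ 19 (mod 97)
19^2 ≡ 70 (mod 97)
19^3 ≡ 69 (mod 97)
19^4 ≡ 50 (mod 97)
19^6 ≡ 8 (mod 97)
19^8 ≡ 75 (mod 97)
19^12 ≡ 64 (mod 97)
19^16 ≡ 96 (mod 97)
19^24 ≡ 22 (mod 97)
19^32 ≡ 1 (mod 97) ✓
So ord_97(19) = 32.

32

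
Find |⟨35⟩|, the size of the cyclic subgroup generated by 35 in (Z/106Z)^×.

The order of 35 must divide φ(106) = φ(2)·φ(53) = 1·52 = 52 = 2^2 · 13.
Divisors of 52: 1, 2, 4, 13, 26, 52.
Test each divisor d:
35^1 ≡ 35
35^2 ≡ 59
35^4 ≡ 89
35^13 ≡ 83
35^26 ≡ 105
35^52 ≡ 1
Therefore the multiplicative order of 35 modulo 106 is 52.

52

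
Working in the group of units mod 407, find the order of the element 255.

90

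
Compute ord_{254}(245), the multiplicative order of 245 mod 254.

Since 245 ∈ (Z/254Z)^×, its order divides φ(254) = φ(2)·φ(127) = 1·126 = 126 = 2 · 3^2 · 7.
Divisors of 126: 1, 2, 3, 6, 7, 9, 14, 18, 21, 42, 63, 126.
Check 245^d mod 254 for each divisor in increasing order:
245^1 ≡ 245 (mod 254)
245^2 ≡ 81 (mod 254)
245^3 ≡ 33 (mod 254)
245^6 ≡ 73 (mod 254)
245^7 ≡ 105 (mod 254)
245^9 ≡ 123 (mod 254)
245^14 ≡ 103 (mod 254)
245^18 ≡ 143 (mod 254)
245^21 ≡ 147 (mod 254)
245^42 ≡ 19 (mod 254)
245^63 ≡ 253 (mod 254)
245^126 ≡ 1 (mod 254) ✓
The smallest such exponent is 126, so the order of 245 is 126.

126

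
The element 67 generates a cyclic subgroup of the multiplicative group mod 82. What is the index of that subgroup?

ord(67) | φ(82) = φ(2)·φ(41) = 1·40 = 40 = 2^3 · 5.
Divisors of 40: 1, 2, 4, 5, 8, 10, 20, 40.
Compute 67^d (mod 82) for the divisors d until we hit 1:
67^1 ≡ 67 (mod 82)
67^2 ≡ 61 (mod 82)
67^4 ≡ 31 (mod 82)
67^5 ≡ 27 (mod 82)
67^8 ≡ 59 (mod 82)
67^10 ≡ 73 (mod 82)
67^20 ≡ 81 (mod 82)
67^40 ≡ 1 (mod 82) ✓
So ord_82(67) = 40, hence |⟨67⟩| = 40.
[(Z/82Z)^× : ⟨67⟩] = 40/40 = 1.

1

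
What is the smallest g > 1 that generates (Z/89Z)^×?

φ(89) = 89 − 1 = 88 = 2^3 · 11.
Test candidates g = 2, 3, … against the prime factors q ∈ {2, 11} of φ(89): g is a generator iff g^(88/q) ≢ 1 for every such q.
g = 2: 2^44 ≡ 1 — hits 1, so not a primitive root.
g = 3: 3^44 ≡ 88; 3^8 ≡ 64 — none is 1, so 3 is a primitive root.
So 3 is the smallest generator of (Z/89Z)^×.

3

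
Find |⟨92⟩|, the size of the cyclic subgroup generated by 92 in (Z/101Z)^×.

25

Since 92 ∈ (Z/101Z)^×, its order divides φ(101) = 101 − 1 = 100 = 2^2 · 5^2.
Divisors of 100: 1, 2, 4, 5, 10, 20, 25, 50, 100.
Evaluate successive powers at the divisors of 100:
92^1 ≡ 92 (mod 101)
92^2 ≡ 81 (mod 101)
92^4 ≡ 97 (mod 101)
92^5 ≡ 36 (mod 101)
92^10 ≡ 84 (mod 101)
92^20 ≡ 87 (mod 101)
92^25 ≡ 1 (mod 101) ✓
So ord_101(92) = 25.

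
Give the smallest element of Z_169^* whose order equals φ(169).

2

φ(169) = φ(13^2) = 13·(13−1) = 156 = 2^2 · 3 · 13.
g is a primitive root iff g^(156/q) ≢ 1 (mod 169) for each prime q ∈ {2, 3, 13}.
g = 2: 2^78 ≡ 168; 2^52 ≡ 146; 2^12 ≡ 40 — none is 1, so 2 is a primitive root.
So 2 is the smallest generator of (Z/169Z)^×.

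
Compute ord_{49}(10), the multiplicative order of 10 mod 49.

42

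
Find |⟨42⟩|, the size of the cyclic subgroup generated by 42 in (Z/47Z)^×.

Since 42 ∈ (Z/47Z)^×, its order divides φ(47) = 47 − 1 = 46 = 2 · 23.
Divisors of 46: 1, 2, 23, 46.
Compute 42^d (mod 47) for the divisors d until we hit 1:
42^1 ≡ 42
42^2 ≡ 25
42^23 ≡ 1
Hence ord(42) = 23.

23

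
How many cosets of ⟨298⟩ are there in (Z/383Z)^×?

2

The order of 298 must divide φ(383) = 383 − 1 = 382 = 2 · 191.
Divisors of 382: 1, 2, 191, 382.
Compute 298^d (mod 383) for the divisors d until we hit 1:
298^1 ≡ 298
298^2 ≡ 331
298^191 ≡ 1
Thus |⟨298⟩| = ord(298) = 191.
Index = |(Z/383Z)^×| / |⟨298⟩| = 382 / 191 = 2.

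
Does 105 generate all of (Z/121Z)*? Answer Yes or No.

φ(121) = φ(11^2) = 11·(11−1) = 110 = 2 · 5 · 11.
An element g generates (Z/121Z)^× iff g^(110/q) ≢ 1 (mod 121) for each prime q ∈ {2, 5, 11}.
105^55 ≡ 120 (mod 121)  [q = 2: ≢ 1 ✓]
105^22 ≡ 3 (mod 121)  [q = 5: ≢ 1 ✓]
105^10 ≡ 100 (mod 121)  [q = 11: ≢ 1 ✓]
None equal 1, so ord_121(105) = 110: 105 is a primitive root.

Yes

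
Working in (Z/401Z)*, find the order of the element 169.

By Lagrange's theorem, ord_401(169) divides φ(401) = 401 − 1 = 400 = 2^4 · 5^2.
Divisors of 400: 1, 2, 4, 5, 8, 10, 16, 20, 25, 40, 50, 80, 100, 200, 400.
Evaluate successive powers at the divisors of 400:
169^1 ≡ 169 (mod 401)
169^2 ≡ 90 (mod 401)
169^4 ≡ 80 (mod 401)
169^5 ≡ 287 (mod 401)
169^8 ≡ 385 (mod 401)
169^10 ≡ 164 (mod 401)
169^16 ≡ 256 (mod 401)
169^20 ≡ 29 (mod 401)
169^25 ≡ 303 (mod 401)
169^40 ≡ 39 (mod 401)
169^50 ≡ 381 (mod 401)
169^80 ≡ 318 (mod 401)
169^100 ≡ 400 (mod 401)
169^200 ≡ 1 (mod 401) ✓
So ord_401(169) = 200.

200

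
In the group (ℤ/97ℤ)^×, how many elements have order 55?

φ(97) = 97 − 1 = 96 = 2^5 · 3.
(Z/97Z)^× is cyclic (|G| = 96); a cyclic group of order m has exactly φ(d) elements of each order d | m, and none otherwise.
Here 96 is not a multiple of 55, so there are no elements of order 55.

0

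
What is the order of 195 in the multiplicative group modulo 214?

ord(195) | φ(214) = φ(2)·φ(107) = 1·106 = 106 = 2 · 53.
Divisors of 106: 1, 2, 53, 106.
Compute 195^d (mod 214) for the divisors d until we hit 1:
195^1 ≡ 195 (mod 214)
195^2 ≡ 147 (mod 214)
195^53 ≡ 213 (mod 214)
195^106 ≡ 1 (mod 214) ✓
The smallest such exponent is 106, so the order of 195 is 106.

106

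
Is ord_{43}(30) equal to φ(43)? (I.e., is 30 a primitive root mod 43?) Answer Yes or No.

φ(43) = 43 − 1 = 42 = 2 · 3 · 7.
An element g generates (Z/43Z)^× iff g^(42/q) ≢ 1 (mod 43) for each prime q ∈ {2, 3, 7}.
30^21 ≡ 42 (mod 43)  [q = 2: ≢ 1 ✓]
30^14 ≡ 6 (mod 43)  [q = 3: ≢ 1 ✓]
30^6 ≡ 16 (mod 43)  [q = 7: ≢ 1 ✓]
None equal 1, so ord_43(30) = 42: 30 is a primitive root.

Yes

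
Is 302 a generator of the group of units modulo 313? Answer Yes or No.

φ(313) = 313 − 1 = 312 = 2^3 · 3 · 13.
It suffices to check that the order of 302 is not a proper divisor of 312: compute 302^(312/q) for q ∈ {2, 3, 13}.
302^156 ≡ 1 (mod 313)  [q = 2: ≡ 1 ✗]
302^104 ≡ 214 (mod 313)  [q = 3: ≢ 1 ✓]
302^24 ≡ 113 (mod 313)  [q = 13: ≢ 1 ✓]
Since 302^156 ≡ 1, the order of 302 divides 156 < 312, so 302 is not a primitive root.

No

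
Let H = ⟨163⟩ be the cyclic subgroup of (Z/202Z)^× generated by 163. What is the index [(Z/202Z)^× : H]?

5

Since 163 ∈ (Z/202Z)^×, its order divides φ(202) = φ(2)·φ(101) = 1·100 = 100 = 2^2 · 5^2.
Divisors of 100: 1, 2, 4, 5, 10, 20, 25, 50, 100.
Compute 163^d (mod 202) for the divisors d until we hit 1:
163^1 ≡ 163 (mod 202)
163^2 ≡ 107 (mod 202)
163^4 ≡ 137 (mod 202)
163^5 ≡ 111 (mod 202)
163^10 ≡ 201 (mod 202)
163^20 ≡ 1 (mod 202) ✓
The order of 163 is 20, so the subgroup it generates has 20 elements.
The index is φ(202) / ord(163) = 100 / 20 = 5.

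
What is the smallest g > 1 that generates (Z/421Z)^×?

2

φ(421) = 421 − 1 = 420 = 2^2 · 3 · 5 · 7.
g is a primitive root iff g^(420/q) ≢ 1 (mod 421) for each prime q ∈ {2, 3, 5, 7}.
g = 2: 2^210 ≡ 420; 2^140 ≡ 400; 2^84 ≡ 279; 2^60 ≡ 370 — none is 1, so 2 is a primitive root.
The smallest primitive root modulo 421 is 2.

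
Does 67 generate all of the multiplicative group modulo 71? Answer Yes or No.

φ(71) = 71 − 1 = 70 = 2 · 5 · 7.
67 is a primitive root mod 71 iff 67^(φ(71)/q) ≢ 1 for every prime q | φ(71), i.e. q ∈ {2, 5, 7}.
67^35 ≡ 70 (mod 71)  [q = 2: ≢ 1 ✓]
67^14 ≡ 5 (mod 71)  [q = 5: ≢ 1 ✓]
67^10 ≡ 48 (mod 71)  [q = 7: ≢ 1 ✓]
All checks pass, so 67 has order 70 and is a primitive root modulo 71.

Yes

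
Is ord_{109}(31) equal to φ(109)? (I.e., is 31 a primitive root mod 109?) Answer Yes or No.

φ(109) = 109 − 1 = 108 = 2^2 · 3^3.
Test 31^(108/q) mod 109 for each prime factor q of 108:
31^54 ≡ 1 (mod 109)  [q = 2: ≡ 1 ✗]
31^36 ≡ 45 (mod 109)  [q = 3: ≢ 1 ✓]
The check at q = 2 fails, so 31 generates a proper subgroup.

No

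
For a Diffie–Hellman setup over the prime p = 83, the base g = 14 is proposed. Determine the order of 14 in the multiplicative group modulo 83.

82

The order of 14 must divide φ(83) = 83 − 1 = 82 = 2 · 41.
Divisors of 82: 1, 2, 41, 82.
Evaluate successive powers at the divisors of 82:
14^1 ≡ 14 (mod 83)
14^2 ≡ 30 (mod 83)
14^41 ≡ 82 (mod 83)
14^82 ≡ 1 (mod 83) ✓
The smallest such exponent is 82, so the order of 14 is 82.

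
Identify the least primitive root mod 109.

φ(109) = 109 − 1 = 108 = 2^2 · 3^3.
Test candidates g = 2, 3, … against the prime factors q ∈ {2, 3} of φ(109): g is a generator iff g^(108/q) ≢ 1 for every such q.
g = 2: 2^54 ≡ 108; 2^36 ≡ 1 — hits 1, so not a primitive root.
g = 3: 3^54 ≡ 1 — hits 1, so not a primitive root.
g = 4: 4^54 ≡ 1 — hits 1, so not a primitive root.
g = 5: 5^54 ≡ 1 — hits 1, so not a primitive root.
g = 6: 6^54 ≡ 108; 6^36 ≡ 63 — none is 1, so 6 is a primitive root.
Hence the least primitive root of 109 is 6.

6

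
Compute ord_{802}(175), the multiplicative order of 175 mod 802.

200

By Lagrange's theorem, ord_802(175) divides φ(802) = φ(2)·φ(401) = 1·400 = 400 = 2^4 · 5^2.
Divisors of 400: 1, 2, 4, 5, 8, 10, 16, 20, 25, 40, 50, 80, 100, 200, 400.
Evaluate successive powers at the divisors of 400:
175^1 ≡ 175 (mod 802)
175^2 ≡ 149 (mod 802)
175^4 ≡ 547 (mod 802)
175^5 ≡ 287 (mod 802)
175^8 ≡ 63 (mod 802)
175^10 ≡ 565 (mod 802)
175^16 ≡ 761 (mod 802)
175^20 ≡ 29 (mod 802)
175^25 ≡ 303 (mod 802)
175^40 ≡ 39 (mod 802)
175^50 ≡ 381 (mod 802)
175^80 ≡ 719 (mod 802)
175^100 ≡ 801 (mod 802)
175^200 ≡ 1 (mod 802) ✓
So ord_802(175) = 200.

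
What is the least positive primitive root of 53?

2

φ(53) = 53 − 1 = 52 = 2^2 · 13.
Test candidates g = 2, 3, … against the prime factors q ∈ {2, 13} of φ(53): g is a generator iff g^(52/q) ≢ 1 for every such q.
g = 2: 2^26 ≡ 52; 2^4 ≡ 16 — none is 1, so 2 is a primitive root.
The smallest primitive root modulo 53 is 2.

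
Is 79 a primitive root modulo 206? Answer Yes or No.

No

φ(206) = φ(2)·φ(103) = 1·102 = 102 = 2 · 3 · 17.
Test 79^(102/q) mod 206 for each prime factor q of 102:
79^51 ≡ 1 (mod 206)  [q = 2: ≡ 1 ✗]
79^34 ≡ 1 (mod 206)  [q = 3: ≡ 1 ✗]
79^6 ≡ 175 (mod 206)  [q = 17: ≢ 1 ✓]
79^51 ≡ 1 shows ord(79) | 51, strictly less than φ(206); not a primitive root.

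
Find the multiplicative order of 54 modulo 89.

By Lagrange's theorem, ord_89(54) divides φ(89) = 89 − 1 = 88 = 2^3 · 11.
Divisors of 88: 1, 2, 4, 8, 11, 22, 44, 88.
Check 54^d mod 89 for each divisor in increasing order:
54^1 ≡ 54
54^2 ≡ 68
54^4 ≡ 85
54^8 ≡ 16
54^11 ≡ 12
54^22 ≡ 55
54^44 ≡ 88
54^88 ≡ 1
The smallest such exponent is 88, so the order of 54 is 88.

88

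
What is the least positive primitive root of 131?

2

φ(131) = 131 − 1 = 130 = 2 · 5 · 13.
g is a primitive root iff g^(130/q) ≢ 1 (mod 131) for each prime q ∈ {2, 5, 13}.
g = 2: 2^65 ≡ 130; 2^26 ≡ 53; 2^10 ≡ 107 — none is 1, so 2 is a primitive root.
So 2 is the smallest generator of (Z/131Z)^×.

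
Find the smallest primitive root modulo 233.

φ(233) = 233 − 1 = 232 = 2^3 · 29.
Test candidates g = 2, 3, … against the prime factors q ∈ {2, 29} of φ(233): g is a generator iff g^(232/q) ≢ 1 for every such q.
g = 2: 2^116 ≡ 1 — hits 1, so not a primitive root.
g = 3: 3^116 ≡ 232; 3^8 ≡ 37 — none is 1, so 3 is a primitive root.
Hence the least primitive root of 233 is 3.

3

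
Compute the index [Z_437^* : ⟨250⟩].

2

ord(250) | φ(437) = φ(19·23) = (19−1)·(23−1) = 18·22 = 396 = 2^2 · 3^2 · 11.
Divisors of 396: 1, 2, 3, 4, 6, 9, 11, 12, 18, 22, 33, 36, 44, 66, 99, 132, 198, 396.
Compute 250^d (mod 437) for the divisors d until we hit 1:
250^1 ≡ 250 (mod 437)
250^2 ≡ 9 (mod 437)
250^3 ≡ 65 (mod 437)
250^4 ≡ 81 (mod 437)
250^6 ≡ 292 (mod 437)
250^9 ≡ 189 (mod 437)
250^11 ≡ 390 (mod 437)
250^12 ≡ 49 (mod 437)
250^18 ≡ 324 (mod 437)
250^22 ≡ 24 (mod 437)
250^33 ≡ 183 (mod 437)
250^36 ≡ 96 (mod 437)
250^44 ≡ 139 (mod 437)
250^66 ≡ 277 (mod 437)
250^99 ≡ 436 (mod 437)
250^132 ≡ 254 (mod 437)
250^198 ≡ 1 (mod 437) ✓
The order of 250 is 198, so the subgroup it generates has 198 elements.
Index = |(Z/437Z)^×| / |⟨250⟩| = 396 / 198 = 2.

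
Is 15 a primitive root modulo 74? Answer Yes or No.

Yes

φ(74) = φ(2)·φ(37) = 1·36 = 36 = 2^2 · 3^2.
15 is a primitive root mod 74 iff 15^(φ(74)/q) ≢ 1 for every prime q | φ(74), i.e. q ∈ {2, 3}.
15^18 ≡ 73 (mod 74)  [q = 2: ≢ 1 ✓]
15^12 ≡ 63 (mod 74)  [q = 3: ≢ 1 ✓]
None equal 1, so ord_74(15) = 36: 15 is a primitive root.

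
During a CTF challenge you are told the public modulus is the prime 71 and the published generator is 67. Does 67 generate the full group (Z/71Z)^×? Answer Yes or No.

φ(71) = 71 − 1 = 70 = 2 · 5 · 7.
Test 67^(70/q) mod 71 for each prime factor q of 70:
67^35 ≡ 70 (mod 71)  [q = 2: ≢ 1 ✓]
67^14 ≡ 5 (mod 71)  [q = 5: ≢ 1 ✓]
67^10 ≡ 48 (mod 71)  [q = 7: ≢ 1 ✓]
None equal 1, so ord_71(67) = 70: 67 is a primitive root.

Yes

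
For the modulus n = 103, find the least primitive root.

5

φ(103) = 103 − 1 = 102 = 2 · 3 · 17.
Test candidates g = 2, 3, … against the prime factors q ∈ {2, 3, 17} of φ(103): g is a generator iff g^(102/q) ≢ 1 for every such q.
g = 2: 2^51 ≡ 1 — hits 1, so not a primitive root.
g = 3: 3^51 ≡ 102; 3^34 ≡ 1 — hits 1, so not a primitive root.
g = 4: 4^51 ≡ 1 — hits 1, so not a primitive root.
g = 5: 5^51 ≡ 102; 5^34 ≡ 56; 5^6 ≡ 72 — none is 1, so 5 is a primitive root.
Hence the least primitive root of 103 is 5.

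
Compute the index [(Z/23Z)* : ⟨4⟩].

2

The order of 4 must divide φ(23) = 23 − 1 = 22 = 2 · 11.
Divisors of 22: 1, 2, 11, 22.
Evaluate successive powers at the divisors of 22:
4^1 ≡ 4 (mod 23)
4^2 ≡ 16 (mod 23)
4^11 ≡ 1 (mod 23) ✓
Thus |⟨4⟩| = ord(4) = 11.
[(Z/23Z)^× : ⟨4⟩] = 22/11 = 2.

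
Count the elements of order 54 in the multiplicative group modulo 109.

φ(109) = 109 − 1 = 108 = 2^2 · 3^3.
(Z/109Z)^× is cyclic (|G| = 108); a cyclic group of order m has exactly φ(d) elements of each order d | m, and none otherwise.
54 = 2 · 3^3 divides 108, and φ(54) = 18.

18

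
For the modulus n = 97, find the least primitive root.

5

φ(97) = 97 − 1 = 96 = 2^5 · 3.
g is a primitive root iff g^(96/q) ≢ 1 (mod 97) for each prime q ∈ {2, 3}.
g = 2: 2^48 ≡ 1 — hits 1, so not a primitive root.
g = 3: 3^48 ≡ 1 — hits 1, so not a primitive root.
g = 4: 4^48 ≡ 1 — hits 1, so not a primitive root.
g = 5: 5^48 ≡ 96; 5^32 ≡ 35 — none is 1, so 5 is a primitive root.
Hence the least primitive root of 97 is 5.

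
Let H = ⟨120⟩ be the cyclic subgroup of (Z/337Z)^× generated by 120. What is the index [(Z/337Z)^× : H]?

By Lagrange's theorem, ord_337(120) divides φ(337) = 337 − 1 = 336 = 2^4 · 3 · 7.
Divisors of 336: 1, 2, 3, 4, 6, 7, 8, 12, 14, 16, 21, 24, 28, 42, 48, 56, 84, 112, 168, 336.
Test each divisor d:
120^1 ≡ 120 (mod 337)
120^2 ≡ 246 (mod 337)
120^3 ≡ 201 (mod 337)
120^4 ≡ 193 (mod 337)
120^6 ≡ 298 (mod 337)
120^7 ≡ 38 (mod 337)
120^8 ≡ 179 (mod 337)
120^12 ≡ 173 (mod 337)
120^14 ≡ 96 (mod 337)
120^16 ≡ 26 (mod 337)
120^21 ≡ 278 (mod 337)
120^24 ≡ 273 (mod 337)
120^28 ≡ 117 (mod 337)
120^42 ≡ 111 (mod 337)
120^48 ≡ 52 (mod 337)
120^56 ≡ 209 (mod 337)
120^84 ≡ 189 (mod 337)
120^112 ≡ 208 (mod 337)
120^168 ≡ 336 (mod 337)
120^336 ≡ 1 (mod 337) ✓
So ord_337(120) = 336, hence |⟨120⟩| = 336.
Index = |(Z/337Z)^×| / |⟨120⟩| = 336 / 336 = 1.

1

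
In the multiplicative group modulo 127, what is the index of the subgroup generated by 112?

1

Since 112 ∈ (Z/127Z)^×, its order divides φ(127) = 127 − 1 = 126 = 2 · 3^2 · 7.
Divisors of 126: 1, 2, 3, 6, 7, 9, 14, 18, 21, 42, 63, 126.
Check 112^d mod 127 for each divisor in increasing order:
112^1 ≡ 112
112^2 ≡ 98
112^3 ≡ 54
112^6 ≡ 122
112^7 ≡ 75
112^9 ≡ 111
112^14 ≡ 37
112^18 ≡ 2
112^21 ≡ 108
112^42 ≡ 107
112^63 ≡ 126
112^126 ≡ 1
So ord_127(112) = 126, hence |⟨112⟩| = 126.
[(Z/127Z)^× : ⟨112⟩] = 126/126 = 1.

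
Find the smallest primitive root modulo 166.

5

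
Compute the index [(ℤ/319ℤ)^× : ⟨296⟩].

The order of 296 must divide φ(319) = φ(11·29) = (11−1)·(29−1) = 10·28 = 280 = 2^3 · 5 · 7.
Divisors of 280: 1, 2, 4, 5, 7, 8, 10, 14, 20, 28, 35, 40, 56, 70, 140, 280.
Test each divisor d:
296^1 ≡ 296 (mod 319)
296^2 ≡ 210 (mod 319)
296^4 ≡ 78 (mod 319)
296^5 ≡ 120 (mod 319)
296^7 ≡ 318 (mod 319)
296^8 ≡ 23 (mod 319)
296^10 ≡ 45 (mod 319)
296^14 ≡ 1 (mod 319) ✓
So ord_319(296) = 14, hence |⟨296⟩| = 14.
The index is φ(319) / ord(296) = 280 / 14 = 20.

20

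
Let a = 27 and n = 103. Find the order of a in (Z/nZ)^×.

34

ord(27) | φ(103) = 103 − 1 = 102 = 2 · 3 · 17.
Divisors of 102: 1, 2, 3, 6, 17, 34, 51, 102.
Check 27^d mod 103 for each divisor in increasing order:
27^1 ≡ 27 (mod 103)
27^2 ≡ 8 (mod 103)
27^3 ≡ 10 (mod 103)
27^6 ≡ 100 (mod 103)
27^17 ≡ 102 (mod 103)
27^34 ≡ 1 (mod 103) ✓
So ord_103(27) = 34.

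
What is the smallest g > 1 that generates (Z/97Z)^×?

φ(97) = 97 − 1 = 96 = 2^5 · 3.
Test candidates g = 2, 3, … against the prime factors q ∈ {2, 3} of φ(97): g is a generator iff g^(96/q) ≢ 1 for every such q.
g = 2: 2^48 ≡ 1 — hits 1, so not a primitive root.
g = 3: 3^48 ≡ 1 — hits 1, so not a primitive root.
g = 4: 4^48 ≡ 1 — hits 1, so not a primitive root.
g = 5: 5^48 ≡ 96; 5^32 ≡ 35 — none is 1, so 5 is a primitive root.
The smallest primitive root modulo 97 is 5.

5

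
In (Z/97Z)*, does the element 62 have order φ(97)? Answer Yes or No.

φ(97) = 97 − 1 = 96 = 2^5 · 3.
Test 62^(96/q) mod 97 for each prime factor q of 96:
62^48 ≡ 1 (mod 97)  [q = 2: ≡ 1 ✗]
62^32 ≡ 61 (mod 97)  [q = 3: ≢ 1 ✓]
62^48 ≡ 1 shows ord(62) | 48, strictly less than φ(97); not a primitive root.

No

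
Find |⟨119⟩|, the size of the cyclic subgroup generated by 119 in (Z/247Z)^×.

36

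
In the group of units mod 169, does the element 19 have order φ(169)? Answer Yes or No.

No

φ(169) = φ(13^2) = 13·(13−1) = 156 = 2^2 · 3 · 13.
It suffices to check that the order of 19 is not a proper divisor of 156: compute 19^(156/q) for q ∈ {2, 3, 13}.
19^78 ≡ 168 (mod 169)  [q = 2: ≢ 1 ✓]
19^52 ≡ 22 (mod 169)  [q = 3: ≢ 1 ✓]
19^12 ≡ 1 (mod 169)  [q = 13: ≡ 1 ✗]
19^12 ≡ 1 shows ord(19) | 12, strictly less than φ(169); not a primitive root.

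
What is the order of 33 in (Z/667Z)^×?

154

Since 33 ∈ (Z/667Z)^×, its order divides φ(667) = φ(23·29) = (23−1)·(29−1) = 22·28 = 616 = 2^3 · 7 · 11.
Divisors of 616: 1, 2, 4, 7, 8, 11, 14, 22, 28, 44, 56, 77, 88, 154, 308, 616.
Evaluate successive powers at the divisors of 616:
33^1 ≡ 33 (mod 667)
33^2 ≡ 422 (mod 667)
33^4 ≡ 662 (mod 667)
33^7 ≡ 405 (mod 667)
33^8 ≡ 25 (mod 667)
33^11 ≡ 643 (mod 667)
33^14 ≡ 610 (mod 667)
33^22 ≡ 576 (mod 667)
33^28 ≡ 581 (mod 667)
33^44 ≡ 277 (mod 667)
33^56 ≡ 59 (mod 667)
33^77 ≡ 666 (mod 667)
33^88 ≡ 24 (mod 667)
33^154 ≡ 1 (mod 667) ✓
Hence ord(33) = 154.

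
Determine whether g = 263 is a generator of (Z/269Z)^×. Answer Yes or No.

φ(269) = 269 − 1 = 268 = 2^2 · 67.
An element g generates (Z/269Z)^× iff g^(268/q) ≢ 1 (mod 269) for each prime q ∈ {2, 67}.
263^134 ≡ 1 (mod 269)  [q = 2: ≡ 1 ✗]
263^4 ≡ 220 (mod 269)  [q = 67: ≢ 1 ✓]
The check at q = 2 fails, so 263 generates a proper subgroup.

No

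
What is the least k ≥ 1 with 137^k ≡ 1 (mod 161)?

6

The order of 137 must divide φ(161) = φ(7·23) = (7−1)·(23−1) = 6·22 = 132 = 2^2 · 3 · 11.
Divisors of 132: 1, 2, 3, 4, 6, 11, 12, 22, 33, 44, 66, 132.
Check 137^d mod 161 for each divisor in increasing order:
137^1 ≡ 137
137^2 ≡ 93
137^3 ≡ 22
137^4 ≡ 116
137^6 ≡ 1
The smallest such exponent is 6, so the order of 137 is 6.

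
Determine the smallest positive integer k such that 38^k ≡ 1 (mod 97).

96

By Lagrange's theorem, ord_97(38) divides φ(97) = 97 − 1 = 96 = 2^5 · 3.
Divisors of 96: 1, 2, 3, 4, 6, 8, 12, 16, 24, 32, 48, 96.
Test each divisor d:
38^1 ≡ 38 (mod 97)
38^2 ≡ 86 (mod 97)
38^3 ≡ 67 (mod 97)
38^4 ≡ 24 (mod 97)
38^6 ≡ 27 (mod 97)
38^8 ≡ 91 (mod 97)
38^12 ≡ 50 (mod 97)
38^16 ≡ 36 (mod 97)
38^24 ≡ 75 (mod 97)
38^32 ≡ 35 (mod 97)
38^48 ≡ 96 (mod 97)
38^96 ≡ 1 (mod 97) ✓
Therefore the multiplicative order of 38 modulo 97 is 96.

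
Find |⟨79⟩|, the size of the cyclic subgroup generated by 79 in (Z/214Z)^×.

ord(79) | φ(214) = φ(2)·φ(107) = 1·106 = 106 = 2 · 53.
Divisors of 106: 1, 2, 53, 106.
Check 79^d mod 214 for each divisor in increasing order:
79^1 ≡ 79 (mod 214)
79^2 ≡ 35 (mod 214)
79^53 ≡ 1 (mod 214) ✓
So ord_214(79) = 53.

53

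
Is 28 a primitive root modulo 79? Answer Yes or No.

Yes

φ(79) = 79 − 1 = 78 = 2 · 3 · 13.
Test 28^(78/q) mod 79 for each prime factor q of 78:
28^39 ≡ 78 (mod 79)  [q = 2: ≢ 1 ✓]
28^26 ≡ 23 (mod 79)  [q = 3: ≢ 1 ✓]
28^6 ≡ 21 (mod 79)  [q = 13: ≢ 1 ✓]
None equal 1, so ord_79(28) = 78: 28 is a primitive root.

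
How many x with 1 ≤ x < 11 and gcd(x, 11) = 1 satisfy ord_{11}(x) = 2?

1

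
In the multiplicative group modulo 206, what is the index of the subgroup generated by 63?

2

By Lagrange's theorem, ord_206(63) divides φ(206) = φ(2)·φ(103) = 1·102 = 102 = 2 · 3 · 17.
Divisors of 102: 1, 2, 3, 6, 17, 34, 51, 102.
Compute 63^d (mod 206) for the divisors d until we hit 1:
63^1 ≡ 63
63^2 ≡ 55
63^3 ≡ 169
63^6 ≡ 133
63^17 ≡ 149
63^34 ≡ 159
63^51 ≡ 1
The order of 63 is 51, so the subgroup it generates has 51 elements.
[(Z/206Z)^× : ⟨63⟩] = 102/51 = 2.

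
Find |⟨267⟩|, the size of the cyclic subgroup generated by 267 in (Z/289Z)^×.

Since 267 ∈ (Z/289Z)^×, its order divides φ(289) = φ(17^2) = 17·(17−1) = 272 = 2^4 · 17.
Divisors of 272: 1, 2, 4, 8, 16, 17, 34, 68, 136, 272.
Check 267^d mod 289 for each divisor in increasing order:
267^1 ≡ 267 (mod 289)
267^2 ≡ 195 (mod 289)
267^4 ≡ 166 (mod 289)
267^8 ≡ 101 (mod 289)
267^16 ≡ 86 (mod 289)
267^17 ≡ 131 (mod 289)
267^34 ≡ 110 (mod 289)
267^68 ≡ 251 (mod 289)
267^136 ≡ 288 (mod 289)
267^272 ≡ 1 (mod 289) ✓
The smallest such exponent is 272, so the order of 267 is 272.

272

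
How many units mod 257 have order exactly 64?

32

φ(257) = 257 − 1 = 256 = 2^8.
Since (Z/257Z)^× is cyclic of order 256, the number of elements of order d is φ(d) when d | 256 and 0 otherwise.
64 = 2^6 divides 256, and φ(64) = 32.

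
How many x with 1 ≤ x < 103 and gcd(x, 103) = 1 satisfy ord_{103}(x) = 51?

φ(103) = 103 − 1 = 102 = 2 · 3 · 17.
(Z/103Z)^× is cyclic (|G| = 102); a cyclic group of order m has exactly φ(d) elements of each order d | m, and none otherwise.
51 = 3 · 17 divides 102, and φ(51) = 32.

32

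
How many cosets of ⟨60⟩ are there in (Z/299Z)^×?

ord(60) | φ(299) = φ(13·23) = (13−1)·(23−1) = 12·22 = 264 = 2^3 · 3 · 11.
Divisors of 264: 1, 2, 3, 4, 6, 8, 11, 12, 22, 24, 33, 44, 66, 88, 132, 264.
Compute 60^d (mod 299) for the divisors d until we hit 1:
60^1 ≡ 60 (mod 299)
60^2 ≡ 12 (mod 299)
60^3 ≡ 122 (mod 299)
60^4 ≡ 144 (mod 299)
60^6 ≡ 233 (mod 299)
60^8 ≡ 105 (mod 299)
60^11 ≡ 252 (mod 299)
60^12 ≡ 170 (mod 299)
60^22 ≡ 116 (mod 299)
60^24 ≡ 196 (mod 299)
60^33 ≡ 229 (mod 299)
60^44 ≡ 1 (mod 299) ✓
So ord_299(60) = 44, hence |⟨60⟩| = 44.
Index = |(Z/299Z)^×| / |⟨60⟩| = 264 / 44 = 6.

6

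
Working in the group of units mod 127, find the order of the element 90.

18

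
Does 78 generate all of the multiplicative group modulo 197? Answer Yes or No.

Yes

φ(197) = 197 − 1 = 196 = 2^2 · 7^2.
Test 78^(196/q) mod 197 for each prime factor q of 196:
78^98 ≡ 196 (mod 197)  [q = 2: ≢ 1 ✓]
78^28 ≡ 164 (mod 197)  [q = 7: ≢ 1 ✓]
Every test exponent gives a nontrivial residue, hence 78 generates the full group.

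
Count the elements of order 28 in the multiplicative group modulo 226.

φ(226) = φ(2)·φ(113) = 1·112 = 112 = 2^4 · 7.
In a cyclic group of order 112, there are φ(d) elements of order d for each divisor d of 112, and zero for non-divisors.
28 = 2^2 · 7 divides 112, and φ(28) = 12.

12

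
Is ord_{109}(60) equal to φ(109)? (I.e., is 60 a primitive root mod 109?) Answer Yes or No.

φ(109) = 109 − 1 = 108 = 2^2 · 3^3.
60 is a primitive root mod 109 iff 60^(φ(109)/q) ≢ 1 for every prime q | φ(109), i.e. q ∈ {2, 3}.
60^54 ≡ 1 (mod 109)  [q = 2: ≡ 1 ✗]
60^36 ≡ 45 (mod 109)  [q = 3: ≢ 1 ✓]
Since 60^54 ≡ 1, the order of 60 divides 54 < 108, so 60 is not a primitive root.

No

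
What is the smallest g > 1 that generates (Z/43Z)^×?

φ(43) = 43 − 1 = 42 = 2 · 3 · 7.
Test candidates g = 2, 3, … against the prime factors q ∈ {2, 3, 7} of φ(43): g is a generator iff g^(42/q) ≢ 1 for every such q.
g = 2: 2^21 ≡ 42; 2^14 ≡ 1 — hits 1, so not a primitive root.
g = 3: 3^21 ≡ 42; 3^14 ≡ 36; 3^6 ≡ 41 — none is 1, so 3 is a primitive root.
So 3 is the smallest generator of (Z/43Z)^×.

3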